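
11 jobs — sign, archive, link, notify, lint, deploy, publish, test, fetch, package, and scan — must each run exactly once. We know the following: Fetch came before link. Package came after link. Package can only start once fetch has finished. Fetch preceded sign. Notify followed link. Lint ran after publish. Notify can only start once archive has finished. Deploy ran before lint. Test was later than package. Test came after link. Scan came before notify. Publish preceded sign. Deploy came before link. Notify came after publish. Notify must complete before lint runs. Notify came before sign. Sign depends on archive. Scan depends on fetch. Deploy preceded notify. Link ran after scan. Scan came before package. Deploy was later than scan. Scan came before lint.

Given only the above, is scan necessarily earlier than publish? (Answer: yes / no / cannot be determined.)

No chain of stated constraints runs from scan to publish, and none runs from publish to scan either.
So the relative order of scan and publish is not fixed by the given facts.

cannot be determined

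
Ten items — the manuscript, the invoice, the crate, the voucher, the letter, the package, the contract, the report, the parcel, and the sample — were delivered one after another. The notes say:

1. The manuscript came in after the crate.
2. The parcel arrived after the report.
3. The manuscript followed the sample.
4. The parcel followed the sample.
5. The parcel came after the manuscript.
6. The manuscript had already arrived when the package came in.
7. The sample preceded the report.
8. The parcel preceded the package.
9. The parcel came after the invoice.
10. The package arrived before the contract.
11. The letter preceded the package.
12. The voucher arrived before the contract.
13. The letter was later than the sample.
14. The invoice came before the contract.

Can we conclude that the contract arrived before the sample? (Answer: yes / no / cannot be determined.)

no

Tracing the constraints gives the sample → the manuscript → the package → the contract, so the sample must come before the contract.
That means the contract cannot be before the sample.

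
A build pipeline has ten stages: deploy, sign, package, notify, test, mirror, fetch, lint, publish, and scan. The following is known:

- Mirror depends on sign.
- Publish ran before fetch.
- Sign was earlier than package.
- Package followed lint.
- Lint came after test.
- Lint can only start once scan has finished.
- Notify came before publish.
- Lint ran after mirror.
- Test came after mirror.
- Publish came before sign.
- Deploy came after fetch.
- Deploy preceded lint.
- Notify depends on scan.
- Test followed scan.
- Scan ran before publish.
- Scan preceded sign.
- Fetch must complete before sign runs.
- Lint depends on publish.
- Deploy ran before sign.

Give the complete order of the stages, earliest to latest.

The constraints fix every adjacent pair, so only one ordering works:
scan → notify → publish → fetch → deploy → sign → mirror → test → lint → package.

scan, notify, publish, fetch, deploy, sign, mirror, test, lint, package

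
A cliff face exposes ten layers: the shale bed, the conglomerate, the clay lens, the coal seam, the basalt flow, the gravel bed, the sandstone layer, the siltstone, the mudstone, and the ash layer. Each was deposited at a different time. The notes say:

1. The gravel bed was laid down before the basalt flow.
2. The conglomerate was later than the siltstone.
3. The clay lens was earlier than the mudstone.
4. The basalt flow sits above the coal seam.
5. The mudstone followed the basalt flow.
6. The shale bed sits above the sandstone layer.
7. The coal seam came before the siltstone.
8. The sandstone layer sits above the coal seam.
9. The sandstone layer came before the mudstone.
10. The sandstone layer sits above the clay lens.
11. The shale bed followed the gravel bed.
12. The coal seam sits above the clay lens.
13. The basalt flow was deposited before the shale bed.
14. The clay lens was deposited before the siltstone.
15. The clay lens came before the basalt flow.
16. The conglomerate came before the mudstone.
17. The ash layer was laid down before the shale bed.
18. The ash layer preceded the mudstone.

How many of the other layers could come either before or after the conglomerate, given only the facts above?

Forced before the conglomerate: the clay lens, the coal seam, and the siltstone; forced after the conglomerate: the mudstone.
That leaves the ash layer, the basalt flow, the gravel bed, the sandstone layer, and the shale bed with no forced order relative to the conglomerate — 5.

5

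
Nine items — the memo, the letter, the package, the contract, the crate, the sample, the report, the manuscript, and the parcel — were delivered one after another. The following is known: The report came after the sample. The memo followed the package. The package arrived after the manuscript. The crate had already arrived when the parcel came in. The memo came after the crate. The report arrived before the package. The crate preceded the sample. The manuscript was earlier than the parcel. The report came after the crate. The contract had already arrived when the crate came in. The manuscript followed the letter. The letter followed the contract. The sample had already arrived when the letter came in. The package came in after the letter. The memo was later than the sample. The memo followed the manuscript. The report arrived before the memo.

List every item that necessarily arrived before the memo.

Directly stated before the memo: the crate, the manuscript, the package, the report, and the sample.
The contract reaches the memo via the contract → the crate → the memo.
The letter reaches the memo via the letter → the package → the memo.

the contract, the crate, the letter, the manuscript, the package, the report, the sample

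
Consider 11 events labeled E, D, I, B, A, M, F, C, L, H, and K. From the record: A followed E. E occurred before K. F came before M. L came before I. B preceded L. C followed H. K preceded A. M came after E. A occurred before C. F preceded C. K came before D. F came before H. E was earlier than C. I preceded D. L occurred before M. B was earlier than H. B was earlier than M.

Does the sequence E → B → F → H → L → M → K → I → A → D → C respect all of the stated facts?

Check each stated constraint against the proposed order — e.g. F is ahead of C; E is ahead of C. Every pair is in the required order; nothing is violated.

yes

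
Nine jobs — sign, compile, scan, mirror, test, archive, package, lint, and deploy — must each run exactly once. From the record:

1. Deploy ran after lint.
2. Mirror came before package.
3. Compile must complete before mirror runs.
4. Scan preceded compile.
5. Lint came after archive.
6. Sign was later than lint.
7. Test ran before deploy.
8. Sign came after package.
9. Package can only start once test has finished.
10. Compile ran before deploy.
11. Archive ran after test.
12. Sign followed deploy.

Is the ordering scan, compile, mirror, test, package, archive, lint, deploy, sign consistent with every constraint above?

yes

Check each stated constraint against the proposed order — e.g. test is ahead of deploy; compile is ahead of deploy. Every pair is in the required order; nothing is violated.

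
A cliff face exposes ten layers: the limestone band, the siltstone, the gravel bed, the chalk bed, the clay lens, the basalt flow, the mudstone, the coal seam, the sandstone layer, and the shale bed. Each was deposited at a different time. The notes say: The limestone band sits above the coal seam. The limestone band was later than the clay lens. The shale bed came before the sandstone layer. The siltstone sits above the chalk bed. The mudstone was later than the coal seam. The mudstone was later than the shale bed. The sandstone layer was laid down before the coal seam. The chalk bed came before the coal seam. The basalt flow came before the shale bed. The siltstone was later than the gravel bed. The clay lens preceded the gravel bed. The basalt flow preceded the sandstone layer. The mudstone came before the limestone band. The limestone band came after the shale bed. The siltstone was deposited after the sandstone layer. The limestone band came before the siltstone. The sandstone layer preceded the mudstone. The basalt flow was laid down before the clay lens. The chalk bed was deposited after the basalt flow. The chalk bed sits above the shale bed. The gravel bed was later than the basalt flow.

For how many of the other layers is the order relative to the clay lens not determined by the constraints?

5

Forced before the clay lens: the basalt flow; forced after the clay lens: the gravel bed, the limestone band, and the siltstone.
That leaves the chalk bed, the coal seam, the mudstone, the sandstone layer, and the shale bed with no forced order relative to the clay lens — 5.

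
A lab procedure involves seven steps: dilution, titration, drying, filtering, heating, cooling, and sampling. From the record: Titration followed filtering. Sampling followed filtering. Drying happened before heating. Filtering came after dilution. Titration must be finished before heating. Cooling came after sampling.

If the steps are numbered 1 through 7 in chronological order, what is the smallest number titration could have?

Dilution and filtering must both come before titration — 2 forced predecessors.
Nothing else is forced ahead of titration, so its earliest slot is position 2 + 1 = 3.

3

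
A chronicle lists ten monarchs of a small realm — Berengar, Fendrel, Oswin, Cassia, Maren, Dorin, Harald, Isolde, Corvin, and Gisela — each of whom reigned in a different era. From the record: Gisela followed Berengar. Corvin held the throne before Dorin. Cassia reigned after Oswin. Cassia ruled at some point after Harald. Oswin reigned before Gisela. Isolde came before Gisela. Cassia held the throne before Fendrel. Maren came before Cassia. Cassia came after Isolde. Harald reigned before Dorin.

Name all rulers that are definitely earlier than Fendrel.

Cassia, Harald, Isolde, Maren, Oswin

Directly stated before Fendrel: Cassia.
Harald reaches Fendrel via Harald → Cassia → Fendrel.
Isolde reaches Fendrel via Isolde → Cassia → Fendrel.
Maren reaches Fendrel via Maren → Cassia → Fendrel.
Likewise Oswin reaches Fendrel by chaining the stated constraints.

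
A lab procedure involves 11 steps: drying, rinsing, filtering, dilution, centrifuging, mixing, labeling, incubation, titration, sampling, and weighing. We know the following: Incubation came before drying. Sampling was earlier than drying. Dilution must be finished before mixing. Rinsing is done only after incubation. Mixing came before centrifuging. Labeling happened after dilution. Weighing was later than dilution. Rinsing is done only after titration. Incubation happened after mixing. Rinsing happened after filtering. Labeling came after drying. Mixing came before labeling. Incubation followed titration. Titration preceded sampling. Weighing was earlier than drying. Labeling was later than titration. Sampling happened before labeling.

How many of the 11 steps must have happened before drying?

Directly stated before drying: incubation, sampling, and weighing.
Dilution reaches drying via dilution → weighing → drying.
Mixing reaches drying via mixing → incubation → drying.
Titration reaches drying via titration → sampling → drying.
That's dilution, incubation, mixing, sampling, titration, and weighing — 6 in all.

6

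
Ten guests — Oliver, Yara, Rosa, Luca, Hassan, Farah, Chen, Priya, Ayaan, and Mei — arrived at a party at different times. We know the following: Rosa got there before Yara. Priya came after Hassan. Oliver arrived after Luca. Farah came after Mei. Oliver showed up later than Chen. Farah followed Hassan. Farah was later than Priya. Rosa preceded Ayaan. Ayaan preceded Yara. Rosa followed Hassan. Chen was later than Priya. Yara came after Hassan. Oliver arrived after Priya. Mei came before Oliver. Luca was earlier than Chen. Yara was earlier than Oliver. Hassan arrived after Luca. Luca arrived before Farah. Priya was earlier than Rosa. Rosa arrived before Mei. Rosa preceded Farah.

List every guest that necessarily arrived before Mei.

Directly stated before Mei: Rosa.
Hassan reaches Mei via Hassan → Rosa → Mei.
Luca reaches Mei via Luca → Hassan → Rosa → Mei.
Priya reaches Mei via Priya → Rosa → Mei.

Hassan, Luca, Priya, Rosa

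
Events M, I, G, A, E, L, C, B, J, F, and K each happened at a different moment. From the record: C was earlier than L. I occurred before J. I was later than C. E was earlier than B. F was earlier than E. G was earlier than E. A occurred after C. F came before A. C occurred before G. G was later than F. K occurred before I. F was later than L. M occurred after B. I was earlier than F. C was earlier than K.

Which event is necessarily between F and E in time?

Tracing the constraints gives F → G → E, so G sits after F and before E.
No other event is forced both after F and before E.

G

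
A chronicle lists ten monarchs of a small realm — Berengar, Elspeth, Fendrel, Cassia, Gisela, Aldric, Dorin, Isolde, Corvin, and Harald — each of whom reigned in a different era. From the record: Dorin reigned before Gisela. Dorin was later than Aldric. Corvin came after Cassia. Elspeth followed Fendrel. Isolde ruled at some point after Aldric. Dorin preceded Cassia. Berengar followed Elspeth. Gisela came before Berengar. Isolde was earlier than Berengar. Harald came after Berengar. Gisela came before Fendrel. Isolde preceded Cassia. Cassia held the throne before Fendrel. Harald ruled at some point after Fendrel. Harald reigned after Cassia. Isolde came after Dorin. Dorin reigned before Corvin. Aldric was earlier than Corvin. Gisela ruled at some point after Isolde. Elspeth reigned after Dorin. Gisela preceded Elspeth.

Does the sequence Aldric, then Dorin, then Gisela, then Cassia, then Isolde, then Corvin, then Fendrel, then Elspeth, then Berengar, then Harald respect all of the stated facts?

The constraints require Isolde before Gisela, but in the proposed sequence Gisela appears ahead of Isolde. That one violation is enough.

no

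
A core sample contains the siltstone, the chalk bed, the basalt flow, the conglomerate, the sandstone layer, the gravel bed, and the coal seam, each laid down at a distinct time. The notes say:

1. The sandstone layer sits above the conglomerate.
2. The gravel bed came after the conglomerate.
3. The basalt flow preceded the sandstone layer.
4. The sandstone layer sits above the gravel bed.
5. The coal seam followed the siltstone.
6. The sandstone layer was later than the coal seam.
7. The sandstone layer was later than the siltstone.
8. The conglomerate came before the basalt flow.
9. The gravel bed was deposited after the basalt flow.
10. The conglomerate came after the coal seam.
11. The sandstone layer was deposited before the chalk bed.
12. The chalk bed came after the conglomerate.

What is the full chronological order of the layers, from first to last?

The constraints fix every adjacent pair, so only one ordering works:
the siltstone → the coal seam → the conglomerate → the basalt flow → the gravel bed → the sandstone layer → the chalk bed.

the siltstone, the coal seam, the conglomerate, the basalt flow, the gravel bed, the sandstone layer, the chalk bed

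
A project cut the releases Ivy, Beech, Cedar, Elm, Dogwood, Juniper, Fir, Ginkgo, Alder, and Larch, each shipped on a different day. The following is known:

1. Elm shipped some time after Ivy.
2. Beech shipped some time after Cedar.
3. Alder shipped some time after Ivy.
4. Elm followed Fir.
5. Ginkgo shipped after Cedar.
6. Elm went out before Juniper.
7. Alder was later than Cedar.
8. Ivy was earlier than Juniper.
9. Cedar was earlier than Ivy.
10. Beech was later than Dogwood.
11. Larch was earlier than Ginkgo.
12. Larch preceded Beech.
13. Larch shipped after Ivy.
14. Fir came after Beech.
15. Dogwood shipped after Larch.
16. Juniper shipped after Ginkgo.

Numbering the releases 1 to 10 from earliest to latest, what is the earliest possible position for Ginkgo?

Cedar, Ivy, and Larch must all come before Ginkgo — 3 forced predecessors.
Nothing else is forced ahead of Ginkgo, so its earliest slot is position 3 + 1 = 4.

4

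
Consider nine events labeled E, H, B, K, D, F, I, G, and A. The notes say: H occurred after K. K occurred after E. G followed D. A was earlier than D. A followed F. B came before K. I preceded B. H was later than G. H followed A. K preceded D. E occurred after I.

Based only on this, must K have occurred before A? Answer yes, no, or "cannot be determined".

cannot be determined

No chain of stated constraints runs from K to A, and none runs from A to K either.
So the relative order of K and A is not fixed by the given facts.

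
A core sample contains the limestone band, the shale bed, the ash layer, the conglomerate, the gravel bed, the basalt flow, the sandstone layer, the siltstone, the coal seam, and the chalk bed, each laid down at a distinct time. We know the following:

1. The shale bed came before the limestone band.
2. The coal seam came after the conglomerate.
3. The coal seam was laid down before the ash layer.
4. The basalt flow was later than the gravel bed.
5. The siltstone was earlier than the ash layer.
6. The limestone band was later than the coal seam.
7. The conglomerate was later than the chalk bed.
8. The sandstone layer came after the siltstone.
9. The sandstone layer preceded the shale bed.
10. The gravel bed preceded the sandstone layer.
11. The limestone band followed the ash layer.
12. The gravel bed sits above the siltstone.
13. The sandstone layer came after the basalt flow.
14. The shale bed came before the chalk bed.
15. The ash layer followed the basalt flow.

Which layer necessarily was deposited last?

Every other layer has a chain of constraints placing it before the limestone band, so the limestone band is last.

the limestone band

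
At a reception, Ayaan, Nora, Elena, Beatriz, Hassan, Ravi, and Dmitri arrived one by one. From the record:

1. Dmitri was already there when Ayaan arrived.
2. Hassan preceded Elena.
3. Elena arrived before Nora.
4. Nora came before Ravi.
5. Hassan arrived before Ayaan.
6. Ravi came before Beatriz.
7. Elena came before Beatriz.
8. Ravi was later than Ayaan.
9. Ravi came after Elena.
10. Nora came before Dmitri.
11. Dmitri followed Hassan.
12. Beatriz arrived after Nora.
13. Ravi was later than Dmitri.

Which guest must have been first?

Hassan has a chain of constraints placing them before every other guest, so Hassan must be first.

Hassan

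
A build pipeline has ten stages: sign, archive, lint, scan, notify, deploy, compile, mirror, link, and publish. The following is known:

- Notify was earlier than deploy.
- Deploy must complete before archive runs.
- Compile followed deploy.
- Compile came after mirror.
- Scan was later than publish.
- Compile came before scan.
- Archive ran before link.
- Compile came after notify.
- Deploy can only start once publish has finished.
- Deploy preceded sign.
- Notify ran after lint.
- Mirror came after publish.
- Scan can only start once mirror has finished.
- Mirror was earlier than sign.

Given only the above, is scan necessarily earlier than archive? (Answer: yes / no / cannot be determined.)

cannot be determined

No chain of stated constraints runs from scan to archive, and none runs from archive to scan either.
So the relative order of scan and archive is not fixed by the given facts.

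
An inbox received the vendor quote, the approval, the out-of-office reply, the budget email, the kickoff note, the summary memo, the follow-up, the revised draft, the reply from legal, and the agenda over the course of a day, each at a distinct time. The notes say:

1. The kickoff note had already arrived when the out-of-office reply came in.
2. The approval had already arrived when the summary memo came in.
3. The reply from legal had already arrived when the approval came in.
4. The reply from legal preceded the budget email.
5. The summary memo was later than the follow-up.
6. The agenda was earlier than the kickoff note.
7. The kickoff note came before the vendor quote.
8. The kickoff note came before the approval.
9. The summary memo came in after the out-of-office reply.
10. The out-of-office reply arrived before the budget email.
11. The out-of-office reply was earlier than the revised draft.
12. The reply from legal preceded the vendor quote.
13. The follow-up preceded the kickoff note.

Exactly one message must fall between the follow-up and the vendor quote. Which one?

the kickoff note

Tracing the constraints gives the follow-up → the kickoff note → the vendor quote, so the kickoff note sits after the follow-up and before the vendor quote.
No other message is forced both after the follow-up and before the vendor quote.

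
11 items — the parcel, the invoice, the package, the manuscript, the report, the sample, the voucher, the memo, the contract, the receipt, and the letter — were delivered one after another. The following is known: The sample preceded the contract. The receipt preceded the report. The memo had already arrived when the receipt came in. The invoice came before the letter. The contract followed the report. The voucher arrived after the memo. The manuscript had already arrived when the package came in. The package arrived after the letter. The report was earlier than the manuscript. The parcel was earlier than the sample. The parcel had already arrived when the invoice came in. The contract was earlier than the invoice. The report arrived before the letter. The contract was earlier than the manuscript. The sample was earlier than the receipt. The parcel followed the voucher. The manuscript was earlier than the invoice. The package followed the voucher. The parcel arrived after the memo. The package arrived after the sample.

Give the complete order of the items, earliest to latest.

The constraints fix every adjacent pair, so only one ordering works:
the memo → the voucher → the parcel → the sample → the receipt → the report → the contract → the manuscript → the invoice → the letter → the package.

the memo, the voucher, the parcel, the sample, the receipt, the report, the contract, the manuscript, the invoice, the letter, the package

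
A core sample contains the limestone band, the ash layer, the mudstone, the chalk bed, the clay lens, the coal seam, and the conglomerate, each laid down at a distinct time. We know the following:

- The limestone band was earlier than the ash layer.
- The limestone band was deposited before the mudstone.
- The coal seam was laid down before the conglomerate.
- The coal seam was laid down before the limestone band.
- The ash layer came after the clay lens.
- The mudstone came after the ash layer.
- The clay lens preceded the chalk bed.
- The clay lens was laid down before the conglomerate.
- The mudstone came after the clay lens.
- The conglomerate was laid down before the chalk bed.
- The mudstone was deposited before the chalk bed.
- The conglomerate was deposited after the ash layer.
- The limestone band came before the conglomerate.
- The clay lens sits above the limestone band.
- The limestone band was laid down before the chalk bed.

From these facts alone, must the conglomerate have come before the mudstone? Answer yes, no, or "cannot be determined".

cannot be determined

No chain of stated constraints runs from the conglomerate to the mudstone, and none runs from the mudstone to the conglomerate either.
So the relative order of the conglomerate and the mudstone is not fixed by the given facts.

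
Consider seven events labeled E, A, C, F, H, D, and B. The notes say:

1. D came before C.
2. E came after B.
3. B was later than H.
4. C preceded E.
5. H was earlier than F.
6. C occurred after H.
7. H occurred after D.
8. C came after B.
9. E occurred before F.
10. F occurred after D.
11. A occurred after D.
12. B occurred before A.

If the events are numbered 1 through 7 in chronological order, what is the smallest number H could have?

2

D must come before H — 1 forced predecessor.
Nothing else is forced ahead of H, so its earliest slot is position 1 + 1 = 2.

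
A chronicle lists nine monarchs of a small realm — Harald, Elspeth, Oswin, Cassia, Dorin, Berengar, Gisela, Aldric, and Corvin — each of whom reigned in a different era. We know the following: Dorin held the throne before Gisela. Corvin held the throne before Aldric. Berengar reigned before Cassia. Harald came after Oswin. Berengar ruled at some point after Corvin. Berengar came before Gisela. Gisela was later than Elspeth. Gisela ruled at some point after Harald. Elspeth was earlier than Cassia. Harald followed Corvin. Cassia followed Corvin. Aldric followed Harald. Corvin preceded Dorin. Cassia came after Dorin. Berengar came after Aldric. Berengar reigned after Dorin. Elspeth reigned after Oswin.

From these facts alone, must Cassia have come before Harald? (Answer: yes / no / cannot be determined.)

no

Tracing the constraints gives Harald → Aldric → Berengar → Cassia, so Harald must come before Cassia.
That means Cassia cannot be before Harald.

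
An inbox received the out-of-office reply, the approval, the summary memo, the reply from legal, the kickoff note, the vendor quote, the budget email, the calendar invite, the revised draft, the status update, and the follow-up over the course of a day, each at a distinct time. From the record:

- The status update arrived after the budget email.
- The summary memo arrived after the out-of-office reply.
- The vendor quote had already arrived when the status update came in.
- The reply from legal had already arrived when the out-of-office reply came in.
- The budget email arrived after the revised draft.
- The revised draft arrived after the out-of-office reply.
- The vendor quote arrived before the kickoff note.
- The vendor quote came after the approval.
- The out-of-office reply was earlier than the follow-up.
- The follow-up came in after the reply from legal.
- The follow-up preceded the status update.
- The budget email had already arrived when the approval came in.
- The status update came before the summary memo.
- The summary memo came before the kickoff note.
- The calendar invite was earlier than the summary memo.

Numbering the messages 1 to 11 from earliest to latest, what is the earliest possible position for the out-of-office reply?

2

The reply from legal must come before the out-of-office reply — 1 forced predecessor.
Nothing else is forced ahead of the out-of-office reply, so its earliest slot is position 1 + 1 = 2.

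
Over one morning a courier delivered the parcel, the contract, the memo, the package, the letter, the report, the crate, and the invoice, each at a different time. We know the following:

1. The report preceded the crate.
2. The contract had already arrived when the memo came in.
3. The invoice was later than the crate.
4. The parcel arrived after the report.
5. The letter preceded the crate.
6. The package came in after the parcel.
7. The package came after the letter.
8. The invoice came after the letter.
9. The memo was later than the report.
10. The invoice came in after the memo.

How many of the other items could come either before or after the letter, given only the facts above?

Forced after the letter: the crate, the invoice, and the package.
That leaves the contract, the memo, the parcel, and the report with no forced order relative to the letter — 4.

4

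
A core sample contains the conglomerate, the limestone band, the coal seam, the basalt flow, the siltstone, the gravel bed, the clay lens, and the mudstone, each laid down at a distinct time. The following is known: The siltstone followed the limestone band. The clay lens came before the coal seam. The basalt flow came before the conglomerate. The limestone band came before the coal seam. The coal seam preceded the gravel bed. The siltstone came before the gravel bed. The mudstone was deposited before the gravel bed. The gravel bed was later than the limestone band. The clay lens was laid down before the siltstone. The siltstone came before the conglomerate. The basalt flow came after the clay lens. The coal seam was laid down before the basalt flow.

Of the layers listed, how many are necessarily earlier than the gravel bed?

Directly stated before the gravel bed: the coal seam, the limestone band, the mudstone, and the siltstone.
The clay lens reaches the gravel bed via the clay lens → the siltstone → the gravel bed.
That's the clay lens, the coal seam, the limestone band, the mudstone, and the siltstone — 5 in all.

5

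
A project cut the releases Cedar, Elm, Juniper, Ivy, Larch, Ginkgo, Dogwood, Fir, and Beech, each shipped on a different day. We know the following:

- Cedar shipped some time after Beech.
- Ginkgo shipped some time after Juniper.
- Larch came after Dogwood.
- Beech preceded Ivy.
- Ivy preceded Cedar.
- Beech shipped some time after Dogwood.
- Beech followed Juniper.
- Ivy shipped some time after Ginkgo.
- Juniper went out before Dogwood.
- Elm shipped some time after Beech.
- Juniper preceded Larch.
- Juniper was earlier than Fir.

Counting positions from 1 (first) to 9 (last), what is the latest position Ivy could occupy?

8

Ivy must come before Cedar — 1 release forced after it.
Everything else can be placed before Ivy in some valid order, so Ivy can sit as late as position 9 − 1 = 8.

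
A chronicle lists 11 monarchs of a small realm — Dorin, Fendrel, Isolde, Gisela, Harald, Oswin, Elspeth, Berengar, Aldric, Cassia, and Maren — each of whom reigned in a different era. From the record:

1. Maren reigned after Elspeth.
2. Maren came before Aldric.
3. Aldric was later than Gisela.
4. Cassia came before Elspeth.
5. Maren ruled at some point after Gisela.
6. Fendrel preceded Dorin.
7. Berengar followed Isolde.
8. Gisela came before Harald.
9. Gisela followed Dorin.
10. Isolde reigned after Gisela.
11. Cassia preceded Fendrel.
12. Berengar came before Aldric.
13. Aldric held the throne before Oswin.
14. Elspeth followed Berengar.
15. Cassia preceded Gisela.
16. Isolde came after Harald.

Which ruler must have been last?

Every other ruler has a chain of constraints placing them before Oswin, so Oswin is last.

Oswin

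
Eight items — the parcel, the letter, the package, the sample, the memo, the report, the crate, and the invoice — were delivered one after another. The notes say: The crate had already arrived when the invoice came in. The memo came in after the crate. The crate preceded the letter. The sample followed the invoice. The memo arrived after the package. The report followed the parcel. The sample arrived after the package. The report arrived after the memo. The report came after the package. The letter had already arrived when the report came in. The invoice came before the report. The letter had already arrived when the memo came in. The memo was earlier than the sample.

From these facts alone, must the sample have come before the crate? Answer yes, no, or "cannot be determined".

Tracing the constraints gives the crate → the memo → the sample, so the crate must come before the sample.
That means the sample cannot be before the crate.

no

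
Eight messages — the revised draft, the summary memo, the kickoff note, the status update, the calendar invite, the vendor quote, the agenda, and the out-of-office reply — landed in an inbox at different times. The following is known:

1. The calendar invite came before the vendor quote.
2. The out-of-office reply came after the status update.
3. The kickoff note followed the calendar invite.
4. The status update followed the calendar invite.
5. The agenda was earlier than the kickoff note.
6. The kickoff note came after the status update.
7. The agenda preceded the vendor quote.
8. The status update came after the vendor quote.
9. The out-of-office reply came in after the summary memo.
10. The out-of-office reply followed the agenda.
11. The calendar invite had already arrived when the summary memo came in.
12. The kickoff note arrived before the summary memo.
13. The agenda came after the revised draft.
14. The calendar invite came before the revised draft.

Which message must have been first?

the calendar invite

The calendar invite has a chain of constraints placing it before every other message, so the calendar invite must be first.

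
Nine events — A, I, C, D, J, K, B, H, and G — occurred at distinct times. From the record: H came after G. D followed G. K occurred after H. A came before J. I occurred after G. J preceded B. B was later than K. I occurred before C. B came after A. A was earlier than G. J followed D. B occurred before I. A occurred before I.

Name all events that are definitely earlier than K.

Directly stated before K: H.
A reaches K via A → G → H → K.
G reaches K via G → H → K.

A, G, H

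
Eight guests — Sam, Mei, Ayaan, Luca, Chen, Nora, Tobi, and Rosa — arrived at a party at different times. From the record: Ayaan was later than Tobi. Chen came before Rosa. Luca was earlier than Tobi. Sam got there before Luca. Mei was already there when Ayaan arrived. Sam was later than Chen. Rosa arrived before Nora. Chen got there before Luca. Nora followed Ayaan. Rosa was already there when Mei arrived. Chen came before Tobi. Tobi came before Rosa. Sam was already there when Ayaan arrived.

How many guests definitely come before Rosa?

Directly stated before Rosa: Chen and Tobi.
Luca reaches Rosa via Luca → Tobi → Rosa.
Sam reaches Rosa via Sam → Luca → Tobi → Rosa.
No chain forces Mei (or any of the others) ahead of Rosa.
That's Chen, Luca, Sam, and Tobi — 4 in all.

4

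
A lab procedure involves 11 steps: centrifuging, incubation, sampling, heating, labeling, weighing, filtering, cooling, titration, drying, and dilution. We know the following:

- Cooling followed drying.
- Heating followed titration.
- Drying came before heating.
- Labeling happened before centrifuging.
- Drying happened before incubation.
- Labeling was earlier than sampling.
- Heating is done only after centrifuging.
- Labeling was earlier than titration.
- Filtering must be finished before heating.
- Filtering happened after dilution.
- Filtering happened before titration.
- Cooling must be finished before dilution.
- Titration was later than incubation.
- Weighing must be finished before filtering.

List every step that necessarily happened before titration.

cooling, dilution, drying, filtering, incubation, labeling, weighing

Directly stated before titration: filtering, incubation, and labeling.
Cooling reaches titration via cooling → dilution → filtering → titration.
Dilution reaches titration via dilution → filtering → titration.
Drying reaches titration via drying → incubation → titration.
Likewise weighing reaches titration by chaining the stated constraints.
No chain forces sampling (or any of the others) ahead of titration.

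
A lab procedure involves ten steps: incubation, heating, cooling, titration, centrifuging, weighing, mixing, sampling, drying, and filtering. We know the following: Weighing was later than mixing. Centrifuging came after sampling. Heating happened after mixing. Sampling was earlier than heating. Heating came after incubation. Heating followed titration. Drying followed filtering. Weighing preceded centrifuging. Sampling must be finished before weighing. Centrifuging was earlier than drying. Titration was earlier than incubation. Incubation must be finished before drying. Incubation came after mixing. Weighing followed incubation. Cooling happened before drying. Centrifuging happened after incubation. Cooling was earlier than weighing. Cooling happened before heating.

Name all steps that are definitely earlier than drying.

Directly stated before drying: centrifuging, cooling, filtering, and incubation.
Mixing reaches drying via mixing → incubation → drying.
Sampling reaches drying via sampling → centrifuging → drying.
Titration reaches drying via titration → incubation → drying.
Likewise weighing reaches drying by chaining the stated constraints.
No chain forces heating ahead of drying.

centrifuging, cooling, filtering, incubation, mixing, sampling, titration, weighing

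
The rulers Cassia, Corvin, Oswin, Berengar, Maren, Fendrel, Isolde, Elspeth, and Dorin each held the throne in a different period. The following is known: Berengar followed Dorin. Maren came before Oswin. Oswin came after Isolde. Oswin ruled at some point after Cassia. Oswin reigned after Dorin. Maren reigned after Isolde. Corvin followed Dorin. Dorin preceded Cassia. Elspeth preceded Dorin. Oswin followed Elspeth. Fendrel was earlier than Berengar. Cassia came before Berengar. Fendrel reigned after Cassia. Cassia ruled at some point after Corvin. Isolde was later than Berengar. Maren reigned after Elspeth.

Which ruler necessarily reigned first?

Elspeth has a chain of constraints placing them before every other ruler, so Elspeth must be first.

Elspeth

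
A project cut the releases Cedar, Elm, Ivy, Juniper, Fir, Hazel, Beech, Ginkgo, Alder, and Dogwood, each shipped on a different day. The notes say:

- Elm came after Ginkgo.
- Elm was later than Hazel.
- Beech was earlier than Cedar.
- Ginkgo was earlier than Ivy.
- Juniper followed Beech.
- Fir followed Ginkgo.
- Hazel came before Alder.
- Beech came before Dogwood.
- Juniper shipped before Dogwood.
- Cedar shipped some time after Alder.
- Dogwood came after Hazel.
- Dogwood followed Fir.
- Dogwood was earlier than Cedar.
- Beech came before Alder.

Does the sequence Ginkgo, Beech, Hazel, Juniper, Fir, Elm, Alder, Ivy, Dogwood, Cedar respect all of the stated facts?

yes

Check each stated constraint against the proposed order — e.g. Ginkgo is ahead of Ivy; Beech is ahead of Cedar. Every pair is in the required order; nothing is violated.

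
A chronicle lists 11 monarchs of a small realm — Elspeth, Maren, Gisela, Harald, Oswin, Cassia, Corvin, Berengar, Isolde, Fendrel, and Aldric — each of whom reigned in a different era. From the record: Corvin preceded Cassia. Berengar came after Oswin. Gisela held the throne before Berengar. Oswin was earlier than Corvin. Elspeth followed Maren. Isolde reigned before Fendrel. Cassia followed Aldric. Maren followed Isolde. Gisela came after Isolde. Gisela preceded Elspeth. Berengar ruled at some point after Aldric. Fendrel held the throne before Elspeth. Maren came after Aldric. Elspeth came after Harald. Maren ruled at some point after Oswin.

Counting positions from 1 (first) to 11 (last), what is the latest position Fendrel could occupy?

Fendrel must come before Elspeth — 1 ruler forced after them.
Everything else can be placed before Fendrel in some valid order, so Fendrel can sit as late as position 11 − 1 = 10.

10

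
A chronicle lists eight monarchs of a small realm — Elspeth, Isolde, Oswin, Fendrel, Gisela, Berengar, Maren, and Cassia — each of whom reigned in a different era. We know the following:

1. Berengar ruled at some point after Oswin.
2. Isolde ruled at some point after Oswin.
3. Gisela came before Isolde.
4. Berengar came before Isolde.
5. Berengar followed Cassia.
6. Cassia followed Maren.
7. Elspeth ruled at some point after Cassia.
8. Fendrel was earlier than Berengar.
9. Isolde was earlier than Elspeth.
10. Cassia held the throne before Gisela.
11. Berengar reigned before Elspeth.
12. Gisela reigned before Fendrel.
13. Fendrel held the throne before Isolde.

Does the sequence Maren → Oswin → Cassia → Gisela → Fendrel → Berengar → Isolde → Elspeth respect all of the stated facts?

yes

Check each stated constraint against the proposed order — e.g. Oswin is ahead of Isolde; Cassia is ahead of Elspeth. Every pair is in the required order; nothing is violated.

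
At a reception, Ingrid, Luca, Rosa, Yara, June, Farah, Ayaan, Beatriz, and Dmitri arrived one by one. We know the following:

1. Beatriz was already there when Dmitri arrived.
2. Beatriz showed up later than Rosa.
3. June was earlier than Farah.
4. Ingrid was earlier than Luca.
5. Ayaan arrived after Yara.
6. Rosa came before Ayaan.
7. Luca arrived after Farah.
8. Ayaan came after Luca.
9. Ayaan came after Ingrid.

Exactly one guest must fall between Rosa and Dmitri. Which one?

Beatriz

Tracing the constraints gives Rosa → Beatriz → Dmitri, so Beatriz sits after Rosa and before Dmitri.
No other guest is forced both after Rosa and before Dmitri.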